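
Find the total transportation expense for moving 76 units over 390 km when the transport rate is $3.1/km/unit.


TC = dist * cost * units = 390 * 3.1 * 76 = $91884.00

$91884.00


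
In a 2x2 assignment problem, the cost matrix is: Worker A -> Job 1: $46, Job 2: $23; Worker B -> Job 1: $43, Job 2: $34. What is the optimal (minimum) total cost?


Option 1: A->1 + B->2 = $46 + $34 = $80
Option 2: A->2 + B->1 = $23 + $43 = $66
Min cost = min($80, $66) = $66

$66


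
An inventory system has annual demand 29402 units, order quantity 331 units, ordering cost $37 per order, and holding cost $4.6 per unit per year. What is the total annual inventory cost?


TC = 29402/331 * 37 + 331/2 * 4.6

$4047.93


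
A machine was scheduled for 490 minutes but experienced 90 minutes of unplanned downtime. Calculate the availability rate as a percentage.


Formula: Availability = (Planned Time - Downtime) / Planned Time * 100
Uptime = 490 - 90 = 400 min
Availability = 400 / 490 * 100 = 81.6%

81.6%


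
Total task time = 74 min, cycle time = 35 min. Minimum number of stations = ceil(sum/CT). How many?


Formula: N_min = ceil(Sum of Task Times / Cycle Time)
N_min = ceil(74 min / 35 min) = ceil(2.1143)
N_min = 3 stations

3


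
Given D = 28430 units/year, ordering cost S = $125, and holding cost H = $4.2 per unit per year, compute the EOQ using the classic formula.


Formula: EOQ = sqrt(2 * D * S / H)
Numerator: 2 * 28430 * 125 = 7107500
2DS/H = 7107500 / 4.2 = 1692261.9
EOQ = sqrt(1692261.9) = 1300.9 units

1300.9 units


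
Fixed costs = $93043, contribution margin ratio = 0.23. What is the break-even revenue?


Formula: BER = Fixed Costs / Contribution Margin Ratio
BER = $93043 / 0.23
BER = $404534.78 (to the nearest cent)

$404534.78


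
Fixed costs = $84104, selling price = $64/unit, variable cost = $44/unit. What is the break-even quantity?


Formula: BEQ = Fixed Costs / (Price - Variable Cost)
Contribution margin = $64 - $44 = $20/unit
BEQ = ceil($84104 / $20/unit) = ceil(4205.2) = 4206 units

4206 units


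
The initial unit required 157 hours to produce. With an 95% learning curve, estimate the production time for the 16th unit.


Formula: T_n = T_1 * (learning_rate)^(log2(n)) where learning_rate = rate/100
Doublings = log2(16) = 4
T_n = 157 * 0.95^4
T_n = 157 * 0.8145 = 127.9 hours

127.9 hours


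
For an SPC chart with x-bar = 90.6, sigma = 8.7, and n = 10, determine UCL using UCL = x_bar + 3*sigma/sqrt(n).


UCL = 90.6 + 3 * 8.7 / sqrt(10)

98.85


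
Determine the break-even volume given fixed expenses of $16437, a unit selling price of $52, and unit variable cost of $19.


Formula: BEQ = Fixed Costs / (Price - Variable Cost)
Contribution margin = $52 - $19 = $33/unit
BEQ = ceil($16437 / $33/unit) = ceil(498.09) = 499 units

499 units


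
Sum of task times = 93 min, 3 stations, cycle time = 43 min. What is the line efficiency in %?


Formula: Efficiency = Sum of Task Times / (N_stations * CT) * 100
Total station capacity = 3 stations * 43 min = 129 min
Efficiency = 93 / 129 * 100 = 72.1%

72.1%


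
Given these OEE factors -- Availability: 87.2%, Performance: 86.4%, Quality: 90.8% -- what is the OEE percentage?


Formula: OEE = Availability * Performance * Quality / 10000
A * P = 87.2% * 86.4% / 100 = 75.34%
OEE = 75.34% * 90.8% / 100 = 68.4%

68.4%


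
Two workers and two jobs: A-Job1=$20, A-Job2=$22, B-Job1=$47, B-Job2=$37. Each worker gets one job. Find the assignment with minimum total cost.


Option 1: A->1 + B->2 = $20 + $37 = $57
Option 2: A->2 + B->1 = $22 + $47 = $69
Min cost = min($57, $69) = $57

$57


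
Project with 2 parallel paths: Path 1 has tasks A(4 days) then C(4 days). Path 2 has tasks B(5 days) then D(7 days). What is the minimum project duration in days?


Path 1 = 4 + 4 = 8 days
Path 2 = 5 + 7 = 12 days
Duration = max(8, 12) = 12 days

12 days


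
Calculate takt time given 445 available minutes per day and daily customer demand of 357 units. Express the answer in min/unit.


Formula: Takt Time = Available Production Time / Customer Demand
Takt = 445 min/day / 357 units/day
Takt = 1.25 min/unit

1.25 min/unit


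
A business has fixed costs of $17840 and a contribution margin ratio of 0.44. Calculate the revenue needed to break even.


Formula: BER = Fixed Costs / Contribution Margin Ratio
BER = $17840 / 0.44
BER = $40545.45 (to the nearest cent)

$40545.45


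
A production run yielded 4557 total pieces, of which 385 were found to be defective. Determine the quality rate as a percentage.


Formula: Quality Rate = Good Pieces / Total Pieces * 100
Good pieces = 4557 - 385 = 4172
QR = 4172 / 4557 * 100 = 91.6%

91.6%


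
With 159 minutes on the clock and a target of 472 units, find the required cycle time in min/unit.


Formula: CT = Available Time / Number of Units
CT = 159 min / 472 units
CT = 0.34 min/unit

0.34 min/unit


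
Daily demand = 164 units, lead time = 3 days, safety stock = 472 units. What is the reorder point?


Formula: ROP = (Daily Demand * Lead Time) + Safety Stock
Demand during lead time = 164 * 3 = 492 units
ROP = 492 + 472 = 964 units

964 units


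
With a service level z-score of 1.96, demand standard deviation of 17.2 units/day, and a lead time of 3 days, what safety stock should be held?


Formula: SS = z * sigma_d * sqrt(LT)
sqrt(LT) = sqrt(3) = 1.7321
SS = 1.96 * 17.2 * 1.7321
SS = 58.4 units

58.4 units


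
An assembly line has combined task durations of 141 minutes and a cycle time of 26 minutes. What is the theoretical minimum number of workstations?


Formula: N_min = ceil(Sum of Task Times / Cycle Time)
N_min = ceil(141 min / 26 min) = ceil(5.4231)
N_min = 6 stations

6


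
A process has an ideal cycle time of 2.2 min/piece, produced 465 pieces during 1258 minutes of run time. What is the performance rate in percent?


Formula: Performance = (Ideal CT * Total Count) / Run Time * 100
Ideal output time = 2.2 * 465 = 1023.0 min
Performance = 1023.0 / 1258 * 100 = 81.3%

81.3%


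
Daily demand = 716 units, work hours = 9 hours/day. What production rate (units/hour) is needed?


Formula: Production Rate = Daily Demand / Available Hours
Rate = 716 units/day / 9 hours/day
Rate = 79.6 units/hour

79.6 units/hour


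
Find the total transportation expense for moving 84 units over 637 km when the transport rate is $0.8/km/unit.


TC = dist * cost * units = 637 * 0.8 * 84 = $42806.40

$42806.40


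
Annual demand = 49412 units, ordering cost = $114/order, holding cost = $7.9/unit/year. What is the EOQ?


Formula: EOQ = sqrt(2 * D * S / H)
Numerator: 2 * 49412 * 114 = 11265936
2DS/H = 11265936 / 7.9 = 1426067.8
EOQ = sqrt(1426067.8) = 1194.2 units

1194.2 units


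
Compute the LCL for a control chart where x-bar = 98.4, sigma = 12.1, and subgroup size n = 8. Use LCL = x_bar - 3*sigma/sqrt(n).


LCL = 98.4 - 3 * 12.1 / sqrt(8)

85.57


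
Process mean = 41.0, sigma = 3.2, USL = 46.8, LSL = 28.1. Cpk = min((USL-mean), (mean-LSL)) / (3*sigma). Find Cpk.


Cpu = (46.8 - 41.0) / (3 * 3.2) = 0.6
Cpl = (41.0 - 28.1) / (3 * 3.2) = 1.34
Cpk = min(0.6, 1.34) = 0.6

0.6


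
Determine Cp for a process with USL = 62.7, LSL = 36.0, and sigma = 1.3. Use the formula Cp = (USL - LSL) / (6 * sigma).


Cp = (62.7 - 36.0) / (6 * 1.3)

3.42


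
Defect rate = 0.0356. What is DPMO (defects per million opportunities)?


DPMO = defect_rate * 1000000 = 0.0356 * 1000000

35600


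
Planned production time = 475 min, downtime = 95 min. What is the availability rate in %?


Formula: Availability = (Planned Time - Downtime) / Planned Time * 100
Uptime = 475 - 95 = 380 min
Availability = 380 / 475 * 100 = 80.0%

80.0%


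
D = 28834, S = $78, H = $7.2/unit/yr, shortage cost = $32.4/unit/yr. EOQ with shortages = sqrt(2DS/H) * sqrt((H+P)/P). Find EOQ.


Formula: EOQ* = sqrt(2DS/H) * sqrt((H+P)/P)
Base EOQ = sqrt(2*28834*78/7.2) = 790.4 units
Correction = sqrt((7.2+32.4)/32.4) = 1.10554
EOQ* = 790.4 * 1.10554 = 873.8 units

873.8 units


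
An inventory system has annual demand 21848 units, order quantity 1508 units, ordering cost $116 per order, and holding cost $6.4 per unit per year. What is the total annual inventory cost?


TC = 21848/1508 * 116 + 1508/2 * 6.4

$6506.22


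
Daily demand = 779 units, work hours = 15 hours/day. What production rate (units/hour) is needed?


Formula: Production Rate = Daily Demand / Available Hours
Rate = 779 units/day / 15 hours/day
Rate = 51.9 units/hour

51.9 units/hour


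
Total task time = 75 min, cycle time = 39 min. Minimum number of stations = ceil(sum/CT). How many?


Formula: N_min = ceil(Sum of Task Times / Cycle Time)
N_min = ceil(75 min / 39 min) = ceil(1.9231)
N_min = 2 stations

2


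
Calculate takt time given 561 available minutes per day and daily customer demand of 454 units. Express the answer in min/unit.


Formula: Takt Time = Available Production Time / Customer Demand
Takt = 561 min/day / 454 units/day
Takt = 1.24 min/unit

1.24 min/unit


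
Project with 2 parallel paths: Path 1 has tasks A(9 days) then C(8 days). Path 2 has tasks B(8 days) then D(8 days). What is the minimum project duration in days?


Path 1 = 9 + 8 = 17 days
Path 2 = 8 + 8 = 16 days
Duration = max(17, 16) = 17 days

17 days


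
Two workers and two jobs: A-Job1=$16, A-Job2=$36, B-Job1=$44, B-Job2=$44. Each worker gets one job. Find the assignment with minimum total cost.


Option 1: A->1 + B->2 = $16 + $44 = $60
Option 2: A->2 + B->1 = $36 + $44 = $80
Min cost = min($60, $80) = $60

$60


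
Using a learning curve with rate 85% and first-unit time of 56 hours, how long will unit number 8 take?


Formula: T_n = T_1 * (learning_rate)^(log2(n)) where learning_rate = rate/100
Doublings = log2(8) = 3
T_n = 56 * 0.85^3
T_n = 56 * 0.6141 = 34.4 hours

34.4 hours


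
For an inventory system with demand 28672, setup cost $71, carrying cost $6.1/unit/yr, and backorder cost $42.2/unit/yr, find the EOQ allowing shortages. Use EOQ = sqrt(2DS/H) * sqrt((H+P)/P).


Formula: EOQ* = sqrt(2DS/H) * sqrt((H+P)/P)
Base EOQ = sqrt(2*28672*71/6.1) = 816.97 units
Correction = sqrt((6.1+42.2)/42.2) = 1.06984
EOQ* = 816.97 * 1.06984 = 874.0 units

874.0 units


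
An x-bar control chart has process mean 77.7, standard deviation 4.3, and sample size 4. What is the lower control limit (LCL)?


LCL = 77.7 - 3 * 4.3 / sqrt(4)

71.25


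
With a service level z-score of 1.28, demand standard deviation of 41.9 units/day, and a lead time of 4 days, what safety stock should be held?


Formula: SS = z * sigma_d * sqrt(LT)
sqrt(LT) = sqrt(4) = 2.0
SS = 1.28 * 41.9 * 2.0
SS = 107.3 units

107.3 units


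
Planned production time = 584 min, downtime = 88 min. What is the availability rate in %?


Formula: Availability = (Planned Time - Downtime) / Planned Time * 100
Uptime = 584 - 88 = 496 min
Availability = 496 / 584 * 100 = 84.9%

84.9%


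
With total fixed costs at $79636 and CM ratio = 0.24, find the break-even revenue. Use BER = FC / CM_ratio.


Formula: BER = Fixed Costs / Contribution Margin Ratio
BER = $79636 / 0.24
BER = $331816.67 (to the nearest cent)

$331816.67


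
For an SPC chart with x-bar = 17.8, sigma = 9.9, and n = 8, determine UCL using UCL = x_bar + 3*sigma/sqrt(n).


UCL = 17.8 + 3 * 9.9 / sqrt(8)

28.3


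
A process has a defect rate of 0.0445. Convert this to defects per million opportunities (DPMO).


DPMO = defect_rate * 1000000 = 0.0445 * 1000000

44500


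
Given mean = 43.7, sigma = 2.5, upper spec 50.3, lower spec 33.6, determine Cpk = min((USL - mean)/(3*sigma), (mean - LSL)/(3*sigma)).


Cpu = (50.3 - 43.7) / (3 * 2.5) = 0.88
Cpl = (43.7 - 33.6) / (3 * 2.5) = 1.35
Cpk = min(0.88, 1.35) = 0.88

0.88


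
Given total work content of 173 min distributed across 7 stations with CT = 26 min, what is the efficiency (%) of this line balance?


Formula: Efficiency = Sum of Task Times / (N_stations * CT) * 100
Total station capacity = 7 stations * 26 min = 182 min
Efficiency = 173 / 182 * 100 = 95.1%

95.1%


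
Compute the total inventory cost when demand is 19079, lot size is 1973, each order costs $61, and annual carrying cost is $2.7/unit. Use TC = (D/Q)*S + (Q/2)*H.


TC = 19079/1973 * 61 + 1973/2 * 2.7

$3253.42


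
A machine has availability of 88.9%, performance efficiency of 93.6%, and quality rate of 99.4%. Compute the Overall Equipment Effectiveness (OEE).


Formula: OEE = Availability * Performance * Quality / 10000
A * P = 88.9% * 93.6% / 100 = 83.21%
OEE = 83.21% * 99.4% / 100 = 82.7%

82.7%


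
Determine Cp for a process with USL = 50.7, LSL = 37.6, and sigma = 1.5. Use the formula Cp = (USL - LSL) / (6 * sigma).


Cp = (50.7 - 37.6) / (6 * 1.5)

1.46


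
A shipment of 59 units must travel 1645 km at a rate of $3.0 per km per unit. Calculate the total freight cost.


TC = dist * cost * units = 1645 * 3.0 * 59 = $291165.00

$291165.00


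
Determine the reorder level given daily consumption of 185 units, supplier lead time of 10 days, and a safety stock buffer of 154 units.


Formula: ROP = (Daily Demand * Lead Time) + Safety Stock
Demand during lead time = 185 * 10 = 1850 units
ROP = 1850 + 154 = 2004 units

2004 units


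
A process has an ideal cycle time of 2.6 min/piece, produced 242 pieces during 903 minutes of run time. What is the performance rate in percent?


Formula: Performance = (Ideal CT * Total Count) / Run Time * 100
Ideal output time = 2.6 * 242 = 629.2 min
Performance = 629.2 / 903 * 100 = 69.7%

69.7%


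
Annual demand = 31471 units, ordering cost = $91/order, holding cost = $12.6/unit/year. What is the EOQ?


Formula: EOQ = sqrt(2 * D * S / H)
Numerator: 2 * 31471 * 91 = 5727722
2DS/H = 5727722 / 12.6 = 454581.1
EOQ = sqrt(454581.1) = 674.2 units

674.2 units


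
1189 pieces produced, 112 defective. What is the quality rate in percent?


Formula: Quality Rate = Good Pieces / Total Pieces * 100
Good pieces = 1189 - 112 = 1077
QR = 1077 / 1189 * 100 = 90.6%

90.6%


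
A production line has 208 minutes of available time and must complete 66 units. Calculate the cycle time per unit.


Formula: CT = Available Time / Number of Units
CT = 208 min / 66 units
CT = 3.15 min/unit

3.15 min/unit


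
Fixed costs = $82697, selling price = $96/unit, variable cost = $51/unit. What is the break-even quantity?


Formula: BEQ = Fixed Costs / (Price - Variable Cost)
Contribution margin = $96 - $51 = $45/unit
BEQ = ceil($82697 / $45/unit) = ceil(1837.71) = 1838 units

1838 units


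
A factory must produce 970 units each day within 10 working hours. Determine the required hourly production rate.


Formula: Production Rate = Daily Demand / Available Hours
Rate = 970 units/day / 10 hours/day
Rate = 97.0 units/hour

97.0 units/hour


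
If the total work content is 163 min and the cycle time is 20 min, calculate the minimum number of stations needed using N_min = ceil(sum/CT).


Formula: N_min = ceil(Sum of Task Times / Cycle Time)
N_min = ceil(163 min / 20 min) = ceil(8.15)
N_min = 9 stations

9


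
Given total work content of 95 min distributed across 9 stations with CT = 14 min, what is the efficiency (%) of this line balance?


Formula: Efficiency = Sum of Task Times / (N_stations * CT) * 100
Total station capacity = 9 stations * 14 min = 126 min
Efficiency = 95 / 126 * 100 = 75.4%

75.4%


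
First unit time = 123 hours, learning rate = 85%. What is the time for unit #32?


Formula: T_n = T_1 * (learning_rate)^(log2(n)) where learning_rate = rate/100
Doublings = log2(32) = 5
T_n = 123 * 0.85^5
T_n = 123 * 0.4437 = 54.6 hours

54.6 hours


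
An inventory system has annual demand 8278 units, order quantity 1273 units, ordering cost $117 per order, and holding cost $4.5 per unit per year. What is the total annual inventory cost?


TC = 8278/1273 * 117 + 1273/2 * 4.5

$3625.07


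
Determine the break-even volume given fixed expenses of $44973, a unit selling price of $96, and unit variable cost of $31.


Formula: BEQ = Fixed Costs / (Price - Variable Cost)
Contribution margin = $96 - $31 = $65/unit
BEQ = ceil($44973 / $65/unit) = ceil(691.89) = 692 units

692 units


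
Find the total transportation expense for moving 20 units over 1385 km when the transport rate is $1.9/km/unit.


TC = dist * cost * units = 1385 * 1.9 * 20 = $52630.00

$52630.00


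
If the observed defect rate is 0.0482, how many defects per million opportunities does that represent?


DPMO = defect_rate * 1000000 = 0.0482 * 1000000

48200


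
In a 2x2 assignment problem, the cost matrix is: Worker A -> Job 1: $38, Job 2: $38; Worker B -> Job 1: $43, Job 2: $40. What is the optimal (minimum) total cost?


Option 1: A->1 + B->2 = $38 + $40 = $78
Option 2: A->2 + B->1 = $38 + $43 = $81
Min cost = min($78, $81) = $78

$78


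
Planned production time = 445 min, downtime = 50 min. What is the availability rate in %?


Formula: Availability = (Planned Time - Downtime) / Planned Time * 100
Uptime = 445 - 50 = 395 min
Availability = 395 / 445 * 100 = 88.8%

88.8%


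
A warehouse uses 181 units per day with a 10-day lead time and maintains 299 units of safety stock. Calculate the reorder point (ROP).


Formula: ROP = (Daily Demand * Lead Time) + Safety Stock
Demand during lead time = 181 * 10 = 1810 units
ROP = 1810 + 299 = 2109 units

2109 units


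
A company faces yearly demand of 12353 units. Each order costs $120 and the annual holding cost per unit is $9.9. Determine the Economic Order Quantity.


Formula: EOQ = sqrt(2 * D * S / H)
Numerator: 2 * 12353 * 120 = 2964720
2DS/H = 2964720 / 9.9 = 299466.7
EOQ = sqrt(299466.7) = 547.2 units

547.2 units


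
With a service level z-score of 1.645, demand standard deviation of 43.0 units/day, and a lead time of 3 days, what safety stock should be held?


Formula: SS = z * sigma_d * sqrt(LT)
sqrt(LT) = sqrt(3) = 1.7321
SS = 1.645 * 43.0 * 1.7321
SS = 122.5 units

122.5 units


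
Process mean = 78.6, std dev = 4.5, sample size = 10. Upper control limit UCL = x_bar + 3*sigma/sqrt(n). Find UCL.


UCL = 78.6 + 3 * 4.5 / sqrt(10)

82.87


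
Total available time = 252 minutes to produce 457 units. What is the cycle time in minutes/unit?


Formula: CT = Available Time / Number of Units
CT = 252 min / 457 units
CT = 0.55 min/unit

0.55 min/unit


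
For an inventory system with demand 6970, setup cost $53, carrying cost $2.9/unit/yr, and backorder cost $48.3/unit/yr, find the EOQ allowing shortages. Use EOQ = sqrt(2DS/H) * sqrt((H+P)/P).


Formula: EOQ* = sqrt(2DS/H) * sqrt((H+P)/P)
Base EOQ = sqrt(2*6970*53/2.9) = 504.74 units
Correction = sqrt((2.9+48.3)/48.3) = 1.02958
EOQ* = 504.74 * 1.02958 = 519.7 units

519.7 units


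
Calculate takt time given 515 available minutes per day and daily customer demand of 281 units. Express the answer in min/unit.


Formula: Takt Time = Available Production Time / Customer Demand
Takt = 515 min/day / 281 units/day
Takt = 1.83 min/unit

1.83 min/unit


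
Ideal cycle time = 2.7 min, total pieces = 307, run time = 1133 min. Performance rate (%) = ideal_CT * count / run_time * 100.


Formula: Performance = (Ideal CT * Total Count) / Run Time * 100
Ideal output time = 2.7 * 307 = 828.9 min
Performance = 828.9 / 1133 * 100 = 73.2%

73.2%


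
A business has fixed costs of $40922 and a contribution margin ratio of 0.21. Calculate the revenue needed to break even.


Formula: BER = Fixed Costs / Contribution Margin Ratio
BER = $40922 / 0.21
BER = $194866.67 (to the nearest cent)

$194866.67


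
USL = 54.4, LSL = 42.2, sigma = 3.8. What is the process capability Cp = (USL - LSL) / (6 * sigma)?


Cp = (54.4 - 42.2) / (6 * 3.8)

0.54


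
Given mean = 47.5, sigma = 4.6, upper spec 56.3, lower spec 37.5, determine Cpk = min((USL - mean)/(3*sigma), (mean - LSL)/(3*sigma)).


Cpu = (56.3 - 47.5) / (3 * 4.6) = 0.64
Cpl = (47.5 - 37.5) / (3 * 4.6) = 0.72
Cpk = min(0.64, 0.72) = 0.64

0.64


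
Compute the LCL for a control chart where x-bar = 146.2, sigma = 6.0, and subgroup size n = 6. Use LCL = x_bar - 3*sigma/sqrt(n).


LCL = 146.2 - 3 * 6.0 / sqrt(6)

138.85


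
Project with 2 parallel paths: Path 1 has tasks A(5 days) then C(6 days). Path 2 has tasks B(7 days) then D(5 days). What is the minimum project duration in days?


Path 1 = 5 + 6 = 11 days
Path 2 = 7 + 5 = 12 days
Duration = max(11, 12) = 12 days

12 days


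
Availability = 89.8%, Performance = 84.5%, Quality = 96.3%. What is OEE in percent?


Formula: OEE = Availability * Performance * Quality / 10000
A * P = 89.8% * 84.5% / 100 = 75.88%
OEE = 75.88% * 96.3% / 100 = 73.1%

73.1%


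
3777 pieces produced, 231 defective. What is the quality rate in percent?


Formula: Quality Rate = Good Pieces / Total Pieces * 100
Good pieces = 3777 - 231 = 3546
QR = 3546 / 3777 * 100 = 93.9%

93.9%


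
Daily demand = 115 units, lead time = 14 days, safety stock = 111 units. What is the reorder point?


Formula: ROP = (Daily Demand * Lead Time) + Safety Stock
Demand during lead time = 115 * 14 = 1610 units
ROP = 1610 + 111 = 1721 units

1721 units


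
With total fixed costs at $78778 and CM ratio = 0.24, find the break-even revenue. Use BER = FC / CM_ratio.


Formula: BER = Fixed Costs / Contribution Margin Ratio
BER = $78778 / 0.24
BER = $328241.67 (to the nearest cent)

$328241.67


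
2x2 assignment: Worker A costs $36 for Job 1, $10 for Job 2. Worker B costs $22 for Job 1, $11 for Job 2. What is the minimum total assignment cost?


Option 1: A->1 + B->2 = $36 + $11 = $47
Option 2: A->2 + B->1 = $10 + $22 = $32
Min cost = min($47, $32) = $32

$32


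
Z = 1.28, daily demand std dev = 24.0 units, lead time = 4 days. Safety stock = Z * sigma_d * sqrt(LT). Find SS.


Formula: SS = z * sigma_d * sqrt(LT)
sqrt(LT) = sqrt(4) = 2.0
SS = 1.28 * 24.0 * 2.0
SS = 61.4 units

61.4 units


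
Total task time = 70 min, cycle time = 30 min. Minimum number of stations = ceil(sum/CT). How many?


Formula: N_min = ceil(Sum of Task Times / Cycle Time)
N_min = ceil(70 min / 30 min) = ceil(2.3333)
N_min = 3 stations

3


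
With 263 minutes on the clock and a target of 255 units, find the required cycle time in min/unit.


Formula: CT = Available Time / Number of Units
CT = 263 min / 255 units
CT = 1.03 min/unit

1.03 min/unit


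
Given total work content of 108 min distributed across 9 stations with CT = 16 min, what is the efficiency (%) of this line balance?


Formula: Efficiency = Sum of Task Times / (N_stations * CT) * 100
Total station capacity = 9 stations * 16 min = 144 min
Efficiency = 108 / 144 * 100 = 75.0%

75.0%


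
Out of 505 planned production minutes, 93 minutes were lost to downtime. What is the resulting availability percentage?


Formula: Availability = (Planned Time - Downtime) / Planned Time * 100
Uptime = 505 - 93 = 412 min
Availability = 412 / 505 * 100 = 81.6%

81.6%


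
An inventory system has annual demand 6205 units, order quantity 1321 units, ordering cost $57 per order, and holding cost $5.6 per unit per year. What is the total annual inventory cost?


TC = 6205/1321 * 57 + 1321/2 * 5.6

$3966.54


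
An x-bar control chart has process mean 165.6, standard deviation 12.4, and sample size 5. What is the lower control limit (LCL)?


LCL = 165.6 - 3 * 12.4 / sqrt(5)

148.96


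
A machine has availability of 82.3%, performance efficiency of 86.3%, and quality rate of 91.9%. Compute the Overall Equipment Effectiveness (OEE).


Formula: OEE = Availability * Performance * Quality / 10000
A * P = 82.3% * 86.3% / 100 = 71.02%
OEE = 71.02% * 91.9% / 100 = 65.3%

65.3%


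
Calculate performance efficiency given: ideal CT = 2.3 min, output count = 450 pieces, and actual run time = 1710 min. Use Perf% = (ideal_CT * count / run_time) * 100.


Formula: Performance = (Ideal CT * Total Count) / Run Time * 100
Ideal output time = 2.3 * 450 = 1035.0 min
Performance = 1035.0 / 1710 * 100 = 60.5%

60.5%


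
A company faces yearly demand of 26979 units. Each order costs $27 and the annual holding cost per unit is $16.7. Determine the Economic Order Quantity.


Formula: EOQ = sqrt(2 * D * S / H)
Numerator: 2 * 26979 * 27 = 1456866
2DS/H = 1456866 / 16.7 = 87237.5
EOQ = sqrt(87237.5) = 295.4 units

295.4 units


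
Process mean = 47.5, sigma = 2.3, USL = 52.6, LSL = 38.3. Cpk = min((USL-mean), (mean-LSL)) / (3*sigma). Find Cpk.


Cpu = (52.6 - 47.5) / (3 * 2.3) = 0.74
Cpl = (47.5 - 38.3) / (3 * 2.3) = 1.33
Cpk = min(0.74, 1.33) = 0.74

0.74


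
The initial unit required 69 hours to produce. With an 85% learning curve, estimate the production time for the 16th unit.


Formula: T_n = T_1 * (learning_rate)^(log2(n)) where learning_rate = rate/100
Doublings = log2(16) = 4
T_n = 69 * 0.85^4
T_n = 69 * 0.522 = 36.0 hours

36.0 hours


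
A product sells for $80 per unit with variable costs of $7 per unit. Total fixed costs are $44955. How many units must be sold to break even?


Formula: BEQ = Fixed Costs / (Price - Variable Cost)
Contribution margin = $80 - $7 = $73/unit
BEQ = ceil($44955 / $73/unit) = ceil(615.82) = 616 units

616 units


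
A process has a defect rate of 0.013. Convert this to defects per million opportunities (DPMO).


DPMO = defect_rate * 1000000 = 0.013 * 1000000

13000


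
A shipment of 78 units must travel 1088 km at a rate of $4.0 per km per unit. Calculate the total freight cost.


TC = dist * cost * units = 1088 * 4.0 * 78 = $339456.00

$339456.00


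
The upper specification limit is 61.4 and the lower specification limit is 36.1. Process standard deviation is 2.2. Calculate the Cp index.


Cp = (61.4 - 36.1) / (6 * 2.2)

1.92


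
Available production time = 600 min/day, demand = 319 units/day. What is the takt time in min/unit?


Formula: Takt Time = Available Production Time / Customer Demand
Takt = 600 min/day / 319 units/day
Takt = 1.88 min/unit

1.88 min/unit


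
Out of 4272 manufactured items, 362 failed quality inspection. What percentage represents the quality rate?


Formula: Quality Rate = Good Pieces / Total Pieces * 100
Good pieces = 4272 - 362 = 3910
QR = 3910 / 4272 * 100 = 91.5%

91.5%


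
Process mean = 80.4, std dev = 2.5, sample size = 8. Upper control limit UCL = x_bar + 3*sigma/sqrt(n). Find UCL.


UCL = 80.4 + 3 * 2.5 / sqrt(8)

83.05


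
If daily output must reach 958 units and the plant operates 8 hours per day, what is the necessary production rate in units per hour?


Formula: Production Rate = Daily Demand / Available Hours
Rate = 958 units/day / 8 hours/day
Rate = 119.8 units/hour

119.8 units/hour


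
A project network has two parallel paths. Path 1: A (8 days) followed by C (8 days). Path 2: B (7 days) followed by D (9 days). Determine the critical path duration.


Path 1 = 8 + 8 = 16 days
Path 2 = 7 + 9 = 16 days
Duration = max(16, 16) = 16 days

16 days


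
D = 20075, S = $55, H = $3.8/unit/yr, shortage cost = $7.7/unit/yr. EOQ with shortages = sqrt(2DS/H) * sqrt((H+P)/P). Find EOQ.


Formula: EOQ* = sqrt(2DS/H) * sqrt((H+P)/P)
Base EOQ = sqrt(2*20075*55/3.8) = 762.31 units
Correction = sqrt((3.8+7.7)/7.7) = 1.22209
EOQ* = 762.31 * 1.22209 = 931.6 units

931.6 units


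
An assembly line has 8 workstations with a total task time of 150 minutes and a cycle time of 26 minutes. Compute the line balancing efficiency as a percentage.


Formula: Efficiency = Sum of Task Times / (N_stations * CT) * 100
Total station capacity = 8 stations * 26 min = 208 min
Efficiency = 150 / 208 * 100 = 72.1%

72.1%


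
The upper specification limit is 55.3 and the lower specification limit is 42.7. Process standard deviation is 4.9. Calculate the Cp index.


Cp = (55.3 - 42.7) / (6 * 4.9)

0.43


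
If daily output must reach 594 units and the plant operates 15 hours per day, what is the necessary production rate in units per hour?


Formula: Production Rate = Daily Demand / Available Hours
Rate = 594 units/day / 15 hours/day
Rate = 39.6 units/hour

39.6 units/hour


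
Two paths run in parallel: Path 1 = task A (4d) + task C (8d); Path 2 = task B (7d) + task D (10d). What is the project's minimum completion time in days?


Path 1 = 4 + 8 = 12 days
Path 2 = 7 + 10 = 17 days
Duration = max(12, 17) = 17 days

17 days


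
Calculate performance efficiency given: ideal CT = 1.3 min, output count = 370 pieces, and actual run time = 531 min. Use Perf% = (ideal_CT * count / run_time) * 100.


Formula: Performance = (Ideal CT * Total Count) / Run Time * 100
Ideal output time = 1.3 * 370 = 481.0 min
Performance = 481.0 / 531 * 100 = 90.6%

90.6%


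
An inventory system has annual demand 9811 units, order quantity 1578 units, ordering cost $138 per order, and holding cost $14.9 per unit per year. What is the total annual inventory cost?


TC = 9811/1578 * 138 + 1578/2 * 14.9

$12614.10


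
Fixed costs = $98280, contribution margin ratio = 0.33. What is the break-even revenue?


Formula: BER = Fixed Costs / Contribution Margin Ratio
BER = $98280 / 0.33
BER = $297818.18 (to the nearest cent)

$297818.18


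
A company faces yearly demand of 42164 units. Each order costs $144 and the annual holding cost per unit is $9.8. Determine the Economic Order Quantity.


Formula: EOQ = sqrt(2 * D * S / H)
Numerator: 2 * 42164 * 144 = 12143232
2DS/H = 12143232 / 9.8 = 1239105.3
EOQ = sqrt(1239105.3) = 1113.2 units

1113.2 units


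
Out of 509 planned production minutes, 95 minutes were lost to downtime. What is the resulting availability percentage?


Formula: Availability = (Planned Time - Downtime) / Planned Time * 100
Uptime = 509 - 95 = 414 min
Availability = 414 / 509 * 100 = 81.3%

81.3%


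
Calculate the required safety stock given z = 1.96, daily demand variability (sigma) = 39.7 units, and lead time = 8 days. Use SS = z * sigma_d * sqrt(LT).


Formula: SS = z * sigma_d * sqrt(LT)
sqrt(LT) = sqrt(8) = 2.8284
SS = 1.96 * 39.7 * 2.8284
SS = 220.1 units

220.1 units


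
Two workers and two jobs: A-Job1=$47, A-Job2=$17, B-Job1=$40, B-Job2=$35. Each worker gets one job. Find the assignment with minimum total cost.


Option 1: A->1 + B->2 = $47 + $35 = $82
Option 2: A->2 + B->1 = $17 + $40 = $57
Min cost = min($82, $57) = $57

$57


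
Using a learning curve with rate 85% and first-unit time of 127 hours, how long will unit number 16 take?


Formula: T_n = T_1 * (learning_rate)^(log2(n)) where learning_rate = rate/100
Doublings = log2(16) = 4
T_n = 127 * 0.85^4
T_n = 127 * 0.522 = 66.3 hours

66.3 hours


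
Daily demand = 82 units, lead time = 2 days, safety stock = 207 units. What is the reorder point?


Formula: ROP = (Daily Demand * Lead Time) + Safety Stock
Demand during lead time = 82 * 2 = 164 units
ROP = 164 + 207 = 371 units

371 units


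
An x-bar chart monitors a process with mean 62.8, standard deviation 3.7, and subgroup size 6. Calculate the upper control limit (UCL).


UCL = 62.8 + 3 * 3.7 / sqrt(6)

67.33


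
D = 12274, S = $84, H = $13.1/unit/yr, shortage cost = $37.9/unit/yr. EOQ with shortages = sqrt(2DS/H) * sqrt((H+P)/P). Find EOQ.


Formula: EOQ* = sqrt(2DS/H) * sqrt((H+P)/P)
Base EOQ = sqrt(2*12274*84/13.1) = 396.75 units
Correction = sqrt((13.1+37.9)/37.9) = 1.16002
EOQ* = 396.75 * 1.16002 = 460.2 units

460.2 units


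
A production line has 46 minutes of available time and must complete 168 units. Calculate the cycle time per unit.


Formula: CT = Available Time / Number of Units
CT = 46 min / 168 units
CT = 0.27 min/unit

0.27 min/unit


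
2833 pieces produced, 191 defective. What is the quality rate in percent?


Formula: Quality Rate = Good Pieces / Total Pieces * 100
Good pieces = 2833 - 191 = 2642
QR = 2642 / 2833 * 100 = 93.3%

93.3%


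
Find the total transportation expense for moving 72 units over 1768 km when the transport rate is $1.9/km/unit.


TC = dist * cost * units = 1768 * 1.9 * 72 = $241862.40

$241862.40


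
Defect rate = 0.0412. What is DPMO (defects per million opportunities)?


DPMO = defect_rate * 1000000 = 0.0412 * 1000000

41200


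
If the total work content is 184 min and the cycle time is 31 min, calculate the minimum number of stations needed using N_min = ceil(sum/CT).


Formula: N_min = ceil(Sum of Task Times / Cycle Time)
N_min = ceil(184 min / 31 min) = ceil(5.9355)
N_min = 6 stations

6


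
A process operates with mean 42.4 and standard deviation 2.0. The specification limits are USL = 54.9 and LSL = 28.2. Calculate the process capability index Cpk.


Cpu = (54.9 - 42.4) / (3 * 2.0) = 2.08
Cpl = (42.4 - 28.2) / (3 * 2.0) = 2.37
Cpk = min(2.08, 2.37) = 2.08

2.08


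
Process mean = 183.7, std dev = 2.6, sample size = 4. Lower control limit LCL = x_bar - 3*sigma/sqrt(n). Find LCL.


LCL = 183.7 - 3 * 2.6 / sqrt(4)

179.8


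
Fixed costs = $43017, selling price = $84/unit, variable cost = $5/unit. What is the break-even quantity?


Formula: BEQ = Fixed Costs / (Price - Variable Cost)
Contribution margin = $84 - $5 = $79/unit
BEQ = ceil($43017 / $79/unit) = ceil(544.52) = 545 units

545 units


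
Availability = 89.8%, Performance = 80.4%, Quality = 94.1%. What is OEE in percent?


Formula: OEE = Availability * Performance * Quality / 10000
A * P = 89.8% * 80.4% / 100 = 72.2%
OEE = 72.2% * 94.1% / 100 = 67.9%

67.9%


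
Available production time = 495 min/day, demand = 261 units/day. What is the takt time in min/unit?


Formula: Takt Time = Available Production Time / Customer Demand
Takt = 495 min/day / 261 units/day
Takt = 1.9 min/unit

1.9 min/unit


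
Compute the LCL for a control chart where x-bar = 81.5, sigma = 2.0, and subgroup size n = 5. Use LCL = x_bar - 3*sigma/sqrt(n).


LCL = 81.5 - 3 * 2.0 / sqrt(5)

78.82


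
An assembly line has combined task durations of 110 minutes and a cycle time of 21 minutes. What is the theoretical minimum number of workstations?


Formula: N_min = ceil(Sum of Task Times / Cycle Time)
N_min = ceil(110 min / 21 min) = ceil(5.2381)
N_min = 6 stations

6


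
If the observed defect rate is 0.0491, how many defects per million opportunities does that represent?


DPMO = defect_rate * 1000000 = 0.0491 * 1000000

49100


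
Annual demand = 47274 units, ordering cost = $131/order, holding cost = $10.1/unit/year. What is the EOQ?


Formula: EOQ = sqrt(2 * D * S / H)
Numerator: 2 * 47274 * 131 = 12385788
2DS/H = 12385788 / 10.1 = 1226315.6
EOQ = sqrt(1226315.6) = 1107.4 units

1107.4 units


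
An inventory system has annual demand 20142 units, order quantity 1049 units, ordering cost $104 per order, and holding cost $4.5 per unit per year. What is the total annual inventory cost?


TC = 20142/1049 * 104 + 1049/2 * 4.5

$4357.17


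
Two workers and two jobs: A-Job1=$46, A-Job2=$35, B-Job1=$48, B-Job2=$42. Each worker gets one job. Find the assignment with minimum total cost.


Option 1: A->1 + B->2 = $46 + $42 = $88
Option 2: A->2 + B->1 = $35 + $48 = $83
Min cost = min($88, $83) = $83

$83


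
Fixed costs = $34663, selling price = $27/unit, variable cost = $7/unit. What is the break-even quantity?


Formula: BEQ = Fixed Costs / (Price - Variable Cost)
Contribution margin = $27 - $7 = $20/unit
BEQ = ceil($34663 / $20/unit) = ceil(1733.15) = 1734 units

1734 units


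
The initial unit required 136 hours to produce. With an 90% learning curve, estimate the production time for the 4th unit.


Formula: T_n = T_1 * (learning_rate)^(log2(n)) where learning_rate = rate/100
Doublings = log2(4) = 2
T_n = 136 * 0.9^2
T_n = 136 * 0.81 = 110.2 hours

110.2 hours


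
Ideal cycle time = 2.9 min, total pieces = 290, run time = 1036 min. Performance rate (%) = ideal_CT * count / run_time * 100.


Formula: Performance = (Ideal CT * Total Count) / Run Time * 100
Ideal output time = 2.9 * 290 = 841.0 min
Performance = 841.0 / 1036 * 100 = 81.2%

81.2%


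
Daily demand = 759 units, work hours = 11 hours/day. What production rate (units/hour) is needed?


Formula: Production Rate = Daily Demand / Available Hours
Rate = 759 units/day / 11 hours/day
Rate = 69.0 units/hour

69.0 units/hour


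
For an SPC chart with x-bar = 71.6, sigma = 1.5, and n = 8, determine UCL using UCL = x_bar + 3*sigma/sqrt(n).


UCL = 71.6 + 3 * 1.5 / sqrt(8)

73.19


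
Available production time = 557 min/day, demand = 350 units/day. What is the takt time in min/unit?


Formula: Takt Time = Available Production Time / Customer Demand
Takt = 557 min/day / 350 units/day
Takt = 1.59 min/unit

1.59 min/unit


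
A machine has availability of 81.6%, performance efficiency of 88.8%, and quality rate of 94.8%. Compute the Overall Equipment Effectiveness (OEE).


Formula: OEE = Availability * Performance * Quality / 10000
A * P = 81.6% * 88.8% / 100 = 72.46%
OEE = 72.46% * 94.8% / 100 = 68.7%

68.7%


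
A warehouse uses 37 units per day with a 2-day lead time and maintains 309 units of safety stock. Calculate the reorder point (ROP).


Formula: ROP = (Daily Demand * Lead Time) + Safety Stock
Demand during lead time = 37 * 2 = 74 units
ROP = 74 + 309 = 383 units

383 units


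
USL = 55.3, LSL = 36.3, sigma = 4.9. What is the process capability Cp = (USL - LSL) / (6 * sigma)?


Cp = (55.3 - 36.3) / (6 * 4.9)

0.65


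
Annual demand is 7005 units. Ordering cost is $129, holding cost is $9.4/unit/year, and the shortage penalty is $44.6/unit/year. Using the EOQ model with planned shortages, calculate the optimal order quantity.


Formula: EOQ* = sqrt(2DS/H) * sqrt((H+P)/P)
Base EOQ = sqrt(2*7005*129/9.4) = 438.48 units
Correction = sqrt((9.4+44.6)/44.6) = 1.10035
EOQ* = 438.48 * 1.10035 = 482.5 units

482.5 units


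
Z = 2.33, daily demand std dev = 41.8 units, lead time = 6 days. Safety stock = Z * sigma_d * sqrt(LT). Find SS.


Formula: SS = z * sigma_d * sqrt(LT)
sqrt(LT) = sqrt(6) = 2.4495
SS = 2.33 * 41.8 * 2.4495
SS = 238.6 units

238.6 units


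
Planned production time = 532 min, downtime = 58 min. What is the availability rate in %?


Formula: Availability = (Planned Time - Downtime) / Planned Time * 100
Uptime = 532 - 58 = 474 min
Availability = 474 / 532 * 100 = 89.1%

89.1%


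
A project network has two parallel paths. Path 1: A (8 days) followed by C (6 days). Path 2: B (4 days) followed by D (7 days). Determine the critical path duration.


Path 1 = 8 + 6 = 14 days
Path 2 = 4 + 7 = 11 days
Duration = max(14, 11) = 14 days

14 days


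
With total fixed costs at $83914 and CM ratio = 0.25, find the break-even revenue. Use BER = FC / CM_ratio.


Formula: BER = Fixed Costs / Contribution Margin Ratio
BER = $83914 / 0.25
BER = $335656.00 (to the nearest cent)

$335656.00


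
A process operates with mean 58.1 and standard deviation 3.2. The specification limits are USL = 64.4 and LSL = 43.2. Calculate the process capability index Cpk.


Cpu = (64.4 - 58.1) / (3 * 3.2) = 0.66
Cpl = (58.1 - 43.2) / (3 * 3.2) = 1.55
Cpk = min(0.66, 1.55) = 0.66

0.66


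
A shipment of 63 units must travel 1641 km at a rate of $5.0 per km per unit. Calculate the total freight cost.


TC = dist * cost * units = 1641 * 5.0 * 63 = $516915.00

$516915.00


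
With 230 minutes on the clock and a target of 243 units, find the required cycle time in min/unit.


Formula: CT = Available Time / Number of Units
CT = 230 min / 243 units
CT = 0.95 min/unit

0.95 min/unit


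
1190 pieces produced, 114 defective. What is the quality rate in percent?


Formula: Quality Rate = Good Pieces / Total Pieces * 100
Good pieces = 1190 - 114 = 1076
QR = 1076 / 1190 * 100 = 90.4%

90.4%


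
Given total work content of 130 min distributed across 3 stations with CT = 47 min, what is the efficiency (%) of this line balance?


Formula: Efficiency = Sum of Task Times / (N_stations * CT) * 100
Total station capacity = 3 stations * 47 min = 141 min
Efficiency = 130 / 141 * 100 = 92.2%

92.2%
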